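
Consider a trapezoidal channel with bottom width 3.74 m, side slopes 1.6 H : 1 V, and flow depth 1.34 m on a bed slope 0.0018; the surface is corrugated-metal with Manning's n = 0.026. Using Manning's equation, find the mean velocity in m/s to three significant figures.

1.52 m/s

A = (b + z·y)·y = (3.74 + 1.6×1.34)×1.34 = 7.885 m²
P = b + 2y√(1+z²) = 3.74 + 2×1.34×√(1+1.6²) = 8.797 m
R = A/P = 7.885/8.797 = 0.8963 m
Q = (1/n)·A·R^(2/3)·S^(1/2) = (1/0.026) × 7.885 × 0.8963^(2/3) × 0.0018^(1/2) = 11.96 m³/s
V = Q/A = 11.96/7.885 = 1.517 m/s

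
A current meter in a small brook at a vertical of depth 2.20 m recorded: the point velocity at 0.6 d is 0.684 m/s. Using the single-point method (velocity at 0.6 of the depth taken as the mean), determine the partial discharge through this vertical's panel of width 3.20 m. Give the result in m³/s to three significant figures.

v̄ = v₀.₆ = 0.684 m/s
q = v̄ × d × w = 0.6840 × 2.20 × 3.20 = 4.815 m³/s

4.82 m³/s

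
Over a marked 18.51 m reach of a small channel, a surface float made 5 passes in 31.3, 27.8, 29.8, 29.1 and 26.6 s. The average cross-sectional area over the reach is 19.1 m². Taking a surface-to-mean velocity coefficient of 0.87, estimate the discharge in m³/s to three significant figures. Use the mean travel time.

t̄ = (31.3 + 27.8 + 29.8 + 29.1 + 26.6) / 5 = 28.92 s
v_surface = L / t̄ = 18.51 / 28.92 = 0.6400 m/s
v_mean = 0.87 × 0.6400 = 0.5568 m/s
Q = A × v_mean = 19.1 × 0.5568 = 10.64 m³/s

10.6 m³/s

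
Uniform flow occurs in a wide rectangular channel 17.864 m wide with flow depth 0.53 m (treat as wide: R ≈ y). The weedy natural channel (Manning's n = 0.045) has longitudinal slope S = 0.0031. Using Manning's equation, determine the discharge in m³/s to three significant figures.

7.67 m³/s

A = b·y = 17.864 × 0.53 = 9.468 m²
Wide channel: R ≈ y = 0.53 m
Q = (1/n)·A·R^(2/3)·S^(1/2) = (1/0.045) × 9.468 × 0.5300^(2/3) × 0.0031^(1/2) = 7.672 m³/s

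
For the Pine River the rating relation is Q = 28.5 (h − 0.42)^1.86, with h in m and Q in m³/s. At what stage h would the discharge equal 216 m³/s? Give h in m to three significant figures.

h − h₀ = (Q/C)^(1/b) = (216/28.5)^(1/1.86) = 2.971 m
h = 0.42 + 2.971 = 3.391 m

3.39 m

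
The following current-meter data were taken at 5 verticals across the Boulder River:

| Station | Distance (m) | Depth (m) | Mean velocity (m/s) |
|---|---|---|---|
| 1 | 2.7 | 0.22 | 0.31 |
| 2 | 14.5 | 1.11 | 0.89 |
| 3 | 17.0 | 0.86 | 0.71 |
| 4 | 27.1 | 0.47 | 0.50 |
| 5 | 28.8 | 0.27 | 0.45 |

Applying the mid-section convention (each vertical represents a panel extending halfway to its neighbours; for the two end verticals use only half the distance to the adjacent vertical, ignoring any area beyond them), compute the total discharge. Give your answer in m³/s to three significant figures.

w_1 = (14.5 − 2.7)/2 = 5.9 m; q_1 = 0.31 × 0.22 × 5.9 = 0.4024 m³/s
w_2 = (17.0 − 2.7)/2 = 7.15 m; q_2 = 0.89 × 1.11 × 7.15 = 7.063 m³/s
w_3 = (27.1 − 14.5)/2 = 6.3 m; q_3 = 0.71 × 0.86 × 6.3 = 3.847 m³/s
w_4 = (28.8 − 17.0)/2 = 5.9 m; q_4 = 0.50 × 0.47 × 5.9 = 1.387 m³/s
w_5 = (28.8 − 27.1)/2 = 0.85 m; q_5 = 0.45 × 0.27 × 0.85 = 0.1033 m³/s
Q = Σ qᵢ = 12.80 m³/s

12.8 m³/s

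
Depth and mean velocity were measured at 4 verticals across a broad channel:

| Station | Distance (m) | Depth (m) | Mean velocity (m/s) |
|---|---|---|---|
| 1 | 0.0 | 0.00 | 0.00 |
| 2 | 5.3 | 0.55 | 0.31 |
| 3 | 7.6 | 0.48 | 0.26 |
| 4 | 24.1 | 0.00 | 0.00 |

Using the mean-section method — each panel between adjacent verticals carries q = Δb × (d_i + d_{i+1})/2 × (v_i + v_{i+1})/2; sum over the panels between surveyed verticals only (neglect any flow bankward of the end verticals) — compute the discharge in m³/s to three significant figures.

Panel 1-2: Δb = 5.3 m, d̄ = (0.00+0.55)/2 = 0.275, v̄ = (0.00+0.31)/2 = 0.155 → q = 5.3×0.275×0.155 = 0.2259 m³/s
Panel 2-3: Δb = 2.3 m, d̄ = (0.55+0.48)/2 = 0.515, v̄ = (0.31+0.26)/2 = 0.285 → q = 2.3×0.515×0.285 = 0.3376 m³/s
Panel 3-4: Δb = 16.5 m, d̄ = (0.48+0.00)/2 = 0.24, v̄ = (0.26+0.00)/2 = 0.13 → q = 16.5×0.24×0.13 = 0.5148 m³/s
Q = Σ q = 1.078 m³/s

1.08 m³/s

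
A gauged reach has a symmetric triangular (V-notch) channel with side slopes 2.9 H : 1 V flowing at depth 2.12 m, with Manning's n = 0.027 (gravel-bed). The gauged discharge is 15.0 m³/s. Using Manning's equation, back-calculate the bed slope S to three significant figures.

0.000963

A = z·y² = 2.9×2.12² = 13.03 m²
P = 2y√(1+z²) = 2×2.12×√(1+2.9²) = 13.01 m
R = A/P = 13.03/13.01 = 1.002 m
S = (Q·n / (1·A·R^(2/3)))² = (15.0×0.027 / (1×13.03×1.001))² = 0.0009628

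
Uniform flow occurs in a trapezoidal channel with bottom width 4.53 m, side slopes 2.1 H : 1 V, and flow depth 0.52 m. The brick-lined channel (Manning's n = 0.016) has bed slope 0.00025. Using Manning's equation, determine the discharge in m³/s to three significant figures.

1.62 m³/s

A = (b + z·y)·y = (4.53 + 2.1×0.52)×0.52 = 2.923 m²
P = b + 2y√(1+z²) = 4.53 + 2×0.52×√(1+2.1²) = 6.949 m
R = A/P = 2.923/6.949 = 0.4207 m
Q = (1/n)·A·R^(2/3)·S^(1/2) = (1/0.016) × 2.923 × 0.4207^(2/3) × 0.00025^(1/2) = 1.622 m³/s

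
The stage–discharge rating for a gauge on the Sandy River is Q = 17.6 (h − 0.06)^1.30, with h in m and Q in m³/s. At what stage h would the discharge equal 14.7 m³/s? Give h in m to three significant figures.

h − h₀ = (Q/C)^(1/b) = (14.7/17.6)^(1/1.30) = 0.8707 m
h = 0.06 + 0.8707 = 0.9307 m

0.931 m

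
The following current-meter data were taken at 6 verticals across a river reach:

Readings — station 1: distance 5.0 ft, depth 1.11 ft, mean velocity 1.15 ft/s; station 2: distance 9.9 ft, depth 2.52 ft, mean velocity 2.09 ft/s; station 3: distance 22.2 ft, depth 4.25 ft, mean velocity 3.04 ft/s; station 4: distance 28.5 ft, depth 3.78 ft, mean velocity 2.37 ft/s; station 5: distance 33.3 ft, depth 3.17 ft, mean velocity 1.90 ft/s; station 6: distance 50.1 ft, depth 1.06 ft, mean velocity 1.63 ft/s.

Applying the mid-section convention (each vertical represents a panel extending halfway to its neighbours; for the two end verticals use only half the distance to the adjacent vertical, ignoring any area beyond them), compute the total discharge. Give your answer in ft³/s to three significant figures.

298 ft³/s

w_1 = (9.9 − 5.0)/2 = 2.45 ft; q_1 = 1.15 × 1.11 × 2.45 = 3.127 ft³/s
w_2 = (22.2 − 5.0)/2 = 8.6 ft; q_2 = 2.09 × 2.52 × 8.6 = 45.29 ft³/s
w_3 = (28.5 − 9.9)/2 = 9.3 ft; q_3 = 3.04 × 4.25 × 9.3 = 120.2 ft³/s
w_4 = (33.3 − 22.2)/2 = 5.55 ft; q_4 = 2.37 × 3.78 × 5.55 = 49.72 ft³/s
w_5 = (50.1 − 28.5)/2 = 10.8 ft; q_5 = 1.90 × 3.17 × 10.8 = 65.05 ft³/s
w_6 = (50.1 − 33.3)/2 = 8.4 ft; q_6 = 1.63 × 1.06 × 8.4 = 14.51 ft³/s
Q = Σ qᵢ = 297.9 ft³/s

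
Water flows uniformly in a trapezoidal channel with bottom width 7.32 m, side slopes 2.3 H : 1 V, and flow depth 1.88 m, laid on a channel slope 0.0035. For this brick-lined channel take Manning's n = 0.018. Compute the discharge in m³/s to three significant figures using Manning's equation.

86.0 m³/s

A = (b + z·y)·y = (7.32 + 2.3×1.88)×1.88 = 21.89 m²
P = b + 2y√(1+z²) = 7.32 + 2×1.88×√(1+2.3²) = 16.75 m
R = A/P = 21.89/16.75 = 1.307 m
Q = (1/n)·A·R^(2/3)·S^(1/2) = (1/0.018) × 21.89 × 1.307^(2/3) × 0.0035^(1/2) = 86.00 m³/s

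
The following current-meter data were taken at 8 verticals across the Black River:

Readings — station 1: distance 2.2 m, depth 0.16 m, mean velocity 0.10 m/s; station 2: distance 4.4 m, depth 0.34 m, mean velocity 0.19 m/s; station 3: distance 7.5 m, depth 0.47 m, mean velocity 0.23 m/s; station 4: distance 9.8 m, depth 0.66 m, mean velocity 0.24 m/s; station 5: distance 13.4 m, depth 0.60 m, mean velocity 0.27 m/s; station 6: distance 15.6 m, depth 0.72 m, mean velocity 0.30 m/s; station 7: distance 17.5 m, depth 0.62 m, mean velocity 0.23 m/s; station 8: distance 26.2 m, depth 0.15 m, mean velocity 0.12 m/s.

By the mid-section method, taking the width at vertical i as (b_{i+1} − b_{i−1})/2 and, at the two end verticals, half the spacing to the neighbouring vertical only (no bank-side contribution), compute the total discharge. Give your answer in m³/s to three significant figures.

2.69 m³/s

w_1 = (4.4 − 2.2)/2 = 1.1 m; q_1 = 0.10 × 0.16 × 1.1 = 0.01760 m³/s
w_2 = (7.5 − 2.2)/2 = 2.65 m; q_2 = 0.19 × 0.34 × 2.65 = 0.1712 m³/s
w_3 = (9.8 − 4.4)/2 = 2.7 m; q_3 = 0.23 × 0.47 × 2.7 = 0.2919 m³/s
w_4 = (13.4 − 7.5)/2 = 2.95 m; q_4 = 0.24 × 0.66 × 2.95 = 0.4673 m³/s
w_5 = (15.6 − 9.8)/2 = 2.9 m; q_5 = 0.27 × 0.60 × 2.9 = 0.4698 m³/s
w_6 = (17.5 − 13.4)/2 = 2.05 m; q_6 = 0.30 × 0.72 × 2.05 = 0.4428 m³/s
w_7 = (26.2 − 15.6)/2 = 5.3 m; q_7 = 0.23 × 0.62 × 5.3 = 0.7558 m³/s
w_8 = (26.2 − 17.5)/2 = 4.35 m; q_8 = 0.12 × 0.15 × 4.35 = 0.07830 m³/s
Q = Σ qᵢ = 2.695 m³/s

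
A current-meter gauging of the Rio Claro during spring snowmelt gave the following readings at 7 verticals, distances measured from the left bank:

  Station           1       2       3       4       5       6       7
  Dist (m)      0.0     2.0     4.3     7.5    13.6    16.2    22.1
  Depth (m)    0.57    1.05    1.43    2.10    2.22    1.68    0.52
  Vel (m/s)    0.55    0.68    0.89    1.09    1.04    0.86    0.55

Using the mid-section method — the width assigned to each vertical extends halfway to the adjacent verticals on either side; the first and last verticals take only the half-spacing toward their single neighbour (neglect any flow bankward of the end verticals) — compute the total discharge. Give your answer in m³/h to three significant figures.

119000 m³/h

w_1 = (2.0 − 0.0)/2 = 1 m; q_1 = 0.55 × 0.57 × 1 = 0.3135 m³/s
w_2 = (4.3 − 0.0)/2 = 2.15 m; q_2 = 0.68 × 1.05 × 2.15 = 1.535 m³/s
w_3 = (7.5 − 2.0)/2 = 2.75 m; q_3 = 0.89 × 1.43 × 2.75 = 3.500 m³/s
w_4 = (13.6 − 4.3)/2 = 4.65 m; q_4 = 1.09 × 2.10 × 4.65 = 10.64 m³/s
w_5 = (16.2 − 7.5)/2 = 4.35 m; q_5 = 1.04 × 2.22 × 4.35 = 10.04 m³/s
w_6 = (22.1 − 13.6)/2 = 4.25 m; q_6 = 0.86 × 1.68 × 4.25 = 6.140 m³/s
w_7 = (22.1 − 16.2)/2 = 2.95 m; q_7 = 0.55 × 0.52 × 2.95 = 0.8437 m³/s
Q = Σ qᵢ = 33.02 m³/s
= 33.02 × 3600 = 118900 m³/h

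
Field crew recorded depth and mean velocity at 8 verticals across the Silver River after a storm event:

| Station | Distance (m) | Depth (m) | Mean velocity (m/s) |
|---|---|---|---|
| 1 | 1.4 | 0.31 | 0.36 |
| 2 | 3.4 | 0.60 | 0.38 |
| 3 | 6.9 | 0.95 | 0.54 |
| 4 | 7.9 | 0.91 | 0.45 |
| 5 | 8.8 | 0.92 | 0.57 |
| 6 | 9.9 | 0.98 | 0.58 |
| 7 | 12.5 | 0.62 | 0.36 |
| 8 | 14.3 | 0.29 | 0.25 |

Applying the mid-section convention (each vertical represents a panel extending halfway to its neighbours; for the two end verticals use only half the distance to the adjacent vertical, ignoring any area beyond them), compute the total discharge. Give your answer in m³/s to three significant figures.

w_1 = (3.4 − 1.4)/2 = 1 m; q_1 = 0.36 × 0.31 × 1 = 0.1116 m³/s
w_2 = (6.9 − 1.4)/2 = 2.75 m; q_2 = 0.38 × 0.60 × 2.75 = 0.6270 m³/s
w_3 = (7.9 − 3.4)/2 = 2.25 m; q_3 = 0.54 × 0.95 × 2.25 = 1.154 m³/s
w_4 = (8.8 − 6.9)/2 = 0.95 m; q_4 = 0.45 × 0.91 × 0.95 = 0.3890 m³/s
w_5 = (9.9 − 7.9)/2 = 1 m; q_5 = 0.57 × 0.92 × 1 = 0.5244 m³/s
w_6 = (12.5 − 8.8)/2 = 1.85 m; q_6 = 0.58 × 0.98 × 1.85 = 1.052 m³/s
w_7 = (14.3 − 9.9)/2 = 2.2 m; q_7 = 0.36 × 0.62 × 2.2 = 0.4910 m³/s
w_8 = (14.3 − 12.5)/2 = 0.9 m; q_8 = 0.25 × 0.29 × 0.9 = 0.06525 m³/s
Q = Σ qᵢ = 4.414 m³/s

4.41 m³/s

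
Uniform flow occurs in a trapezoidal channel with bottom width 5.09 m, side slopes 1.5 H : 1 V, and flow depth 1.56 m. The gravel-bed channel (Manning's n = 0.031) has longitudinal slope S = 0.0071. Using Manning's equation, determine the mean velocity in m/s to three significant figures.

2.86 m/s

A = (b + z·y)·y = (5.09 + 1.5×1.56)×1.56 = 11.59 m²
P = b + 2y√(1+z²) = 5.09 + 2×1.56×√(1+1.5²) = 10.71 m
R = A/P = 11.59/10.71 = 1.082 m
Q = (1/n)·A·R^(2/3)·S^(1/2) = (1/0.031) × 11.59 × 1.082^(2/3) × 0.0071^(1/2) = 33.20 m³/s
V = Q/A = 33.20/11.59 = 2.864 m/s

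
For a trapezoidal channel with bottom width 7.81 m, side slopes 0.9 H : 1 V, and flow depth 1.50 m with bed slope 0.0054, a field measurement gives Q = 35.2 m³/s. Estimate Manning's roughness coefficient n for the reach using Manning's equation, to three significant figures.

A = (b + z·y)·y = (7.81 + 0.9×1.50)×1.50 = 13.74 m²
P = b + 2y√(1+z²) = 7.81 + 2×1.50×√(1+0.9²) = 11.85 m
R = A/P = 13.74/11.85 = 1.160 m
n = (1/Q)·A·R^(2/3)·S^(1/2) = (1/35.2) × 13.74 × 1.104 × 0.07348 = 0.03167

0.0317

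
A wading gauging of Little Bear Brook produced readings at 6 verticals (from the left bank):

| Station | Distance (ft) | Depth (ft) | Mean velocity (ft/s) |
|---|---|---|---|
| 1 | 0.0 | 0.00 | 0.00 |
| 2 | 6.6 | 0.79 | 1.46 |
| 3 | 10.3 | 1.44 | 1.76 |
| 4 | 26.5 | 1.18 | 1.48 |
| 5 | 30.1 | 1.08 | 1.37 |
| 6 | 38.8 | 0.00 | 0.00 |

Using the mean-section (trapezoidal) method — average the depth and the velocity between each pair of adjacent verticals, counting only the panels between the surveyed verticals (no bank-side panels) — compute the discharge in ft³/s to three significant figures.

Panel 1-2: Δb = 6.6 ft, d̄ = (0.00+0.79)/2 = 0.395, v̄ = (0.00+1.46)/2 = 0.73 → q = 6.6×0.395×0.73 = 1.903 ft³/s
Panel 2-3: Δb = 3.7 ft, d̄ = (0.79+1.44)/2 = 1.115, v̄ = (1.46+1.76)/2 = 1.61 → q = 3.7×1.115×1.61 = 6.642 ft³/s
Panel 3-4: Δb = 16.2 ft, d̄ = (1.44+1.18)/2 = 1.31, v̄ = (1.76+1.48)/2 = 1.62 → q = 16.2×1.31×1.62 = 34.38 ft³/s
Panel 4-5: Δb = 3.6 ft, d̄ = (1.18+1.08)/2 = 1.13, v̄ = (1.48+1.37)/2 = 1.425 → q = 3.6×1.13×1.425 = 5.797 ft³/s
Panel 5-6: Δb = 8.7 ft, d̄ = (1.08+0.00)/2 = 0.54, v̄ = (1.37+0.00)/2 = 0.685 → q = 8.7×0.54×0.685 = 3.218 ft³/s
Q = Σ q = 51.94 ft³/s

51.9 ft³/s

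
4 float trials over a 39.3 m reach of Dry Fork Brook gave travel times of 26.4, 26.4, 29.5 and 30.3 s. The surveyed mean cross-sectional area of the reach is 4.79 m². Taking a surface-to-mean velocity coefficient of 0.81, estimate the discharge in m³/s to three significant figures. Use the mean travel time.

5.42 m³/s

t̄ = (26.4 + 26.4 + 29.5 + 30.3) / 4 = 28.15 s
v_surface = L / t̄ = 39.3 / 28.15 = 1.396 m/s
v_mean = 0.81 × 1.396 = 1.131 m/s
Q = A × v_mean = 4.79 × 1.131 = 5.417 m³/s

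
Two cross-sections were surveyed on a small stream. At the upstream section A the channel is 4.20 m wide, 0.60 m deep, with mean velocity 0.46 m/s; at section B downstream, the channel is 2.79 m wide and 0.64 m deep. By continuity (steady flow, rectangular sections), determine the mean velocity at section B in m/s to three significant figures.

Q = A₁V₁ = (4.20×0.60) × 0.46 = 1.159 m³/s
A₂ = 2.79 × 0.64 = 1.786 m²
V₂ = Q/A₂ = 1.159/1.786 = 0.6492 m/s

0.649 m/s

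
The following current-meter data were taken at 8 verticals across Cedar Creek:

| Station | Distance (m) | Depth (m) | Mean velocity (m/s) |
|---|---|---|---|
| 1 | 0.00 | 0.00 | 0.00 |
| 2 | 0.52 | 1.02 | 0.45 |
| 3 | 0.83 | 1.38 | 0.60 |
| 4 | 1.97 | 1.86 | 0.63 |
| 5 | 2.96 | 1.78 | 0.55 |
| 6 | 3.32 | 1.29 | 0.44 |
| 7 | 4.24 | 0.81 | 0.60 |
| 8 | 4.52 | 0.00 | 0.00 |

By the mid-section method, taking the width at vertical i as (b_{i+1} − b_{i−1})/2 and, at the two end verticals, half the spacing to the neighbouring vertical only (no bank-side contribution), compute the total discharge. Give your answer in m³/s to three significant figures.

3.35 m³/s

w_2 = (0.83 − 0.00)/2 = 0.415 m; q_2 = 0.45 × 1.02 × 0.415 = 0.1905 m³/s
w_3 = (1.97 − 0.52)/2 = 0.725 m; q_3 = 0.60 × 1.38 × 0.725 = 0.6003 m³/s
w_4 = (2.96 − 0.83)/2 = 1.065 m; q_4 = 0.63 × 1.86 × 1.065 = 1.248 m³/s
w_5 = (3.32 − 1.97)/2 = 0.675 m; q_5 = 0.55 × 1.78 × 0.675 = 0.6608 m³/s
w_6 = (4.24 − 2.96)/2 = 0.64 m; q_6 = 0.44 × 1.29 × 0.64 = 0.3633 m³/s
w_7 = (4.52 − 3.32)/2 = 0.6 m; q_7 = 0.60 × 0.81 × 0.6 = 0.2916 m³/s
Stations 1, 8 contribute zero (depth or velocity is 0).
Q = Σ qᵢ = 3.354 m³/s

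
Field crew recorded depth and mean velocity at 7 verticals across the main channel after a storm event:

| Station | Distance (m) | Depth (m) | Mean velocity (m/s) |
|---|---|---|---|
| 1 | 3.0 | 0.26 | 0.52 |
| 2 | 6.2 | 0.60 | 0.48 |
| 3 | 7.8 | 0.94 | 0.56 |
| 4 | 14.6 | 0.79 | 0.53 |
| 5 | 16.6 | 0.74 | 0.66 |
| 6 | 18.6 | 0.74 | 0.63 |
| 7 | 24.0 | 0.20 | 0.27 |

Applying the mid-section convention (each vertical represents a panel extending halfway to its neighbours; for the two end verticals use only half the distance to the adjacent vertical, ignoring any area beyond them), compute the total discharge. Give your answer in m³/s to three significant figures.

7.81 m³/s

w_1 = (6.2 − 3.0)/2 = 1.6 m; q_1 = 0.52 × 0.26 × 1.6 = 0.2163 m³/s
w_2 = (7.8 − 3.0)/2 = 2.4 m; q_2 = 0.48 × 0.60 × 2.4 = 0.6912 m³/s
w_3 = (14.6 − 6.2)/2 = 4.2 m; q_3 = 0.56 × 0.94 × 4.2 = 2.211 m³/s
w_4 = (16.6 − 7.8)/2 = 4.4 m; q_4 = 0.53 × 0.79 × 4.4 = 1.842 m³/s
w_5 = (18.6 − 14.6)/2 = 2 m; q_5 = 0.66 × 0.74 × 2 = 0.9768 m³/s
w_6 = (24.0 − 16.6)/2 = 3.7 m; q_6 = 0.63 × 0.74 × 3.7 = 1.725 m³/s
w_7 = (24.0 − 18.6)/2 = 2.7 m; q_7 = 0.27 × 0.20 × 2.7 = 0.1458 m³/s
Q = Σ qᵢ = 7.808 m³/s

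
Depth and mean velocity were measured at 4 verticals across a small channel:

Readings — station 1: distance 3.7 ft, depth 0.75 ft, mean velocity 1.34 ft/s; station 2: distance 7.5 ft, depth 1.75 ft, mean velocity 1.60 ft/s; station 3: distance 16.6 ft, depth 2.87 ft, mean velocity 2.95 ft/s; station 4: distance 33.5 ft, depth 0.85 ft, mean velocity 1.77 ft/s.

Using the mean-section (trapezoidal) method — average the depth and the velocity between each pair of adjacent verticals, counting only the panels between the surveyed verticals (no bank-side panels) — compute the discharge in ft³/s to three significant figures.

Panel 1-2: Δb = 3.8 ft, d̄ = (0.75+1.75)/2 = 1.25, v̄ = (1.34+1.60)/2 = 1.47 → q = 3.8×1.25×1.47 = 6.983 ft³/s
Panel 2-3: Δb = 9.1 ft, d̄ = (1.75+2.87)/2 = 2.31, v̄ = (1.60+2.95)/2 = 2.275 → q = 9.1×2.31×2.275 = 47.82 ft³/s
Panel 3-4: Δb = 16.9 ft, d̄ = (2.87+0.85)/2 = 1.86, v̄ = (2.95+1.77)/2 = 2.36 → q = 16.9×1.86×2.36 = 74.18 ft³/s
Q = Σ q = 129.0 ft³/s

129 ft³/s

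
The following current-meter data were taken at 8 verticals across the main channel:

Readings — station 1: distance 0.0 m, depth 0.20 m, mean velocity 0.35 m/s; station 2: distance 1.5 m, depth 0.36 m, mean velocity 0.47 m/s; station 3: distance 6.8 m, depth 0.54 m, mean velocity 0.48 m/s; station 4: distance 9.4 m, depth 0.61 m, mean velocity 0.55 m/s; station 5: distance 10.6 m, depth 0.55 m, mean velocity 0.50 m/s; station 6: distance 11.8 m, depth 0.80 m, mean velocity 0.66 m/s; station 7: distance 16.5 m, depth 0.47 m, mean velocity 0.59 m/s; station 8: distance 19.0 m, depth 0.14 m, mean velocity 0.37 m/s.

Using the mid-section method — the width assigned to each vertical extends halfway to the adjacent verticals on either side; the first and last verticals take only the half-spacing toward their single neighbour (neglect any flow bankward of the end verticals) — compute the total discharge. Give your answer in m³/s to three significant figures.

w_1 = (1.5 − 0.0)/2 = 0.75 m; q_1 = 0.35 × 0.20 × 0.75 = 0.05250 m³/s
w_2 = (6.8 − 0.0)/2 = 3.4 m; q_2 = 0.47 × 0.36 × 3.4 = 0.5753 m³/s
w_3 = (9.4 − 1.5)/2 = 3.95 m; q_3 = 0.48 × 0.54 × 3.95 = 1.024 m³/s
w_4 = (10.6 − 6.8)/2 = 1.9 m; q_4 = 0.55 × 0.61 × 1.9 = 0.6375 m³/s
w_5 = (11.8 − 9.4)/2 = 1.2 m; q_5 = 0.50 × 0.55 × 1.2 = 0.3300 m³/s
w_6 = (16.5 − 10.6)/2 = 2.95 m; q_6 = 0.66 × 0.80 × 2.95 = 1.558 m³/s
w_7 = (19.0 − 11.8)/2 = 3.6 m; q_7 = 0.59 × 0.47 × 3.6 = 0.9983 m³/s
w_8 = (19.0 − 16.5)/2 = 1.25 m; q_8 = 0.37 × 0.14 × 1.25 = 0.06475 m³/s
Q = Σ qᵢ = 5.240 m³/s

5.24 m³/s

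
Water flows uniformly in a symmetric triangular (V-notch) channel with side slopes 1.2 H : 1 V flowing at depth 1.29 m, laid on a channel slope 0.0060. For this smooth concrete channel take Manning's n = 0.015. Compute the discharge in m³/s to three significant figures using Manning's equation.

6.46 m³/s

A = z·y² = 1.2×1.29² = 1.997 m²
P = 2y√(1+z²) = 2×1.29×√(1+1.2²) = 4.030 m
R = A/P = 1.997/4.030 = 0.4955 m
Q = (1/n)·A·R^(2/3)·S^(1/2) = (1/0.015) × 1.997 × 0.4955^(2/3) × 0.0060^(1/2) = 6.457 m³/s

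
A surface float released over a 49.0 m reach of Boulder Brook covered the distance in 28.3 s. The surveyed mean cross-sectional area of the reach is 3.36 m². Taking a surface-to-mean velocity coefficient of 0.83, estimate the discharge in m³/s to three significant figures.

4.83 m³/s

v_surface = L / t̄ = 49.0 / 28.3 = 1.731 m/s
v_mean = 0.83 × 1.731 = 1.437 m/s
Q = A × v_mean = 3.36 × 1.437 = 4.829 m³/s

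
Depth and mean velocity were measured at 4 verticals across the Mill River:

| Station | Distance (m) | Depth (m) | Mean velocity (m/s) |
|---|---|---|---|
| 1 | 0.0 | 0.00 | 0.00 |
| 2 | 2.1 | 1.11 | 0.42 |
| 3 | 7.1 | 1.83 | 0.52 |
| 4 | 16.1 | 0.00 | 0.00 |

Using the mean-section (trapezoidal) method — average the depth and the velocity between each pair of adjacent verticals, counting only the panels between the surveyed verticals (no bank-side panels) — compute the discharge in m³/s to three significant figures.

5.84 m³/s

Panel 1-2: Δb = 2.1 m, d̄ = (0.00+1.11)/2 = 0.555, v̄ = (0.00+0.42)/2 = 0.21 → q = 2.1×0.555×0.21 = 0.2448 m³/s
Panel 2-3: Δb = 5 m, d̄ = (1.11+1.83)/2 = 1.47, v̄ = (0.42+0.52)/2 = 0.47 → q = 5×1.47×0.47 = 3.455 m³/s
Panel 3-4: Δb = 9 m, d̄ = (1.83+0.00)/2 = 0.915, v̄ = (0.52+0.00)/2 = 0.26 → q = 9×0.915×0.26 = 2.141 m³/s
Q = Σ q = 5.840 m³/s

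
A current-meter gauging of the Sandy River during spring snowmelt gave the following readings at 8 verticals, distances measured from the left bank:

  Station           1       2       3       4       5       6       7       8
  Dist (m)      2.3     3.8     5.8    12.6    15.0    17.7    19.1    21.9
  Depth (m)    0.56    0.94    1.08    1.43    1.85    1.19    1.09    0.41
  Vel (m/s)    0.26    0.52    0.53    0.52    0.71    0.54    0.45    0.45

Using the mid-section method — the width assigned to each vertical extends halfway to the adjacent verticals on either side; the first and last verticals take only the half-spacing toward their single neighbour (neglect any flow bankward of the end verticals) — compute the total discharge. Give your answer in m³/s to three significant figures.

12.9 m³/s

w_1 = (3.8 − 2.3)/2 = 0.75 m; q_1 = 0.26 × 0.56 × 0.75 = 0.1092 m³/s
w_2 = (5.8 − 2.3)/2 = 1.75 m; q_2 = 0.52 × 0.94 × 1.75 = 0.8554 m³/s
w_3 = (12.6 − 3.8)/2 = 4.4 m; q_3 = 0.53 × 1.08 × 4.4 = 2.519 m³/s
w_4 = (15.0 − 5.8)/2 = 4.6 m; q_4 = 0.52 × 1.43 × 4.6 = 3.421 m³/s
w_5 = (17.7 − 12.6)/2 = 2.55 m; q_5 = 0.71 × 1.85 × 2.55 = 3.349 m³/s
w_6 = (19.1 − 15.0)/2 = 2.05 m; q_6 = 0.54 × 1.19 × 2.05 = 1.317 m³/s
w_7 = (21.9 − 17.7)/2 = 2.1 m; q_7 = 0.45 × 1.09 × 2.1 = 1.030 m³/s
w_8 = (21.9 − 19.1)/2 = 1.4 m; q_8 = 0.45 × 0.41 × 1.4 = 0.2583 m³/s
Q = Σ qᵢ = 12.86 m³/s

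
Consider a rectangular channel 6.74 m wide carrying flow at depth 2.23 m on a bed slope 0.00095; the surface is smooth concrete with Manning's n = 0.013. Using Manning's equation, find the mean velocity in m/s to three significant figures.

A = b·y = 6.74 × 2.23 = 15.03 m²
P = b + 2y = 6.74 + 2×2.23 = 11.20 m
R = A/P = 15.03/11.20 = 1.342 m
Q = (1/n)·A·R^(2/3)·S^(1/2) = (1/0.013) × 15.03 × 1.342^(2/3) × 0.00095^(1/2) = 43.36 m³/s
V = Q/A = 43.36/15.03 = 2.885 m/s

2.88 m/s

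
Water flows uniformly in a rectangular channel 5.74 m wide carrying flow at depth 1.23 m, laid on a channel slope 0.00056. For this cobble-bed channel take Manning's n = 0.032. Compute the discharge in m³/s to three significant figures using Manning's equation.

4.73 m³/s

A = b·y = 5.74 × 1.23 = 7.060 m²
P = b + 2y = 5.74 + 2×1.23 = 8.200 m
R = A/P = 7.060/8.200 = 0.8610 m
Q = (1/n)·A·R^(2/3)·S^(1/2) = (1/0.032) × 7.060 × 0.8610^(2/3) × 0.00056^(1/2) = 4.725 m³/s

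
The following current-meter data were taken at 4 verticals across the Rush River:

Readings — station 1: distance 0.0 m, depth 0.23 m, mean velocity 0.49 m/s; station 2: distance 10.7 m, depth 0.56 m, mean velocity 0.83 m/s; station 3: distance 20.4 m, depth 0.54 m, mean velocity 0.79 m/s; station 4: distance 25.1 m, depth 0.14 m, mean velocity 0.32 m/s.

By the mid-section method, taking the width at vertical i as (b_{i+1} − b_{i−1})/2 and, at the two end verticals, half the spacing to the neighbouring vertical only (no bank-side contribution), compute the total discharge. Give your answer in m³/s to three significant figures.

8.52 m³/s

w_1 = (10.7 − 0.0)/2 = 5.35 m; q_1 = 0.49 × 0.23 × 5.35 = 0.6029 m³/s
w_2 = (20.4 − 0.0)/2 = 10.2 m; q_2 = 0.83 × 0.56 × 10.2 = 4.741 m³/s
w_3 = (25.1 − 10.7)/2 = 7.2 m; q_3 = 0.79 × 0.54 × 7.2 = 3.072 m³/s
w_4 = (25.1 − 20.4)/2 = 2.35 m; q_4 = 0.32 × 0.14 × 2.35 = 0.1053 m³/s
Q = Σ qᵢ = 8.521 m³/s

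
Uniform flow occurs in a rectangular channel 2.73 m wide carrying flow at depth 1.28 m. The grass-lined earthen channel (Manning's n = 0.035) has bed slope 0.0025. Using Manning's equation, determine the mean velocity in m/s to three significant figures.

A = b·y = 2.73 × 1.28 = 3.494 m²
P = b + 2y = 2.73 + 2×1.28 = 5.290 m
R = A/P = 3.494/5.290 = 0.6606 m
Q = (1/n)·A·R^(2/3)·S^(1/2) = (1/0.035) × 3.494 × 0.6606^(2/3) × 0.0025^(1/2) = 3.786 m³/s
V = Q/A = 3.786/3.494 = 1.084 m/s

1.08 m/s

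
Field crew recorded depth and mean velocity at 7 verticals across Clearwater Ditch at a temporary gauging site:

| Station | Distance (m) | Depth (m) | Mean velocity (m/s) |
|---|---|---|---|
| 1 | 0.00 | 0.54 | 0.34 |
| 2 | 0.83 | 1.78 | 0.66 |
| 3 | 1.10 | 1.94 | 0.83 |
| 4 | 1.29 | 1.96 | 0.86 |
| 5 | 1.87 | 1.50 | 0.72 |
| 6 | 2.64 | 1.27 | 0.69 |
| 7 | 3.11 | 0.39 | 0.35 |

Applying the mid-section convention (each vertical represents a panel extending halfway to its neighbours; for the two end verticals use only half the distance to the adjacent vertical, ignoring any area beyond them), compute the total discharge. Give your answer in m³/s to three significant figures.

w_1 = (0.83 − 0.00)/2 = 0.415 m; q_1 = 0.34 × 0.54 × 0.415 = 0.07619 m³/s
w_2 = (1.10 − 0.00)/2 = 0.55 m; q_2 = 0.66 × 1.78 × 0.55 = 0.6461 m³/s
w_3 = (1.29 − 0.83)/2 = 0.23 m; q_3 = 0.83 × 1.94 × 0.23 = 0.3703 m³/s
w_4 = (1.87 − 1.10)/2 = 0.385 m; q_4 = 0.86 × 1.96 × 0.385 = 0.6490 m³/s
w_5 = (2.64 − 1.29)/2 = 0.675 m; q_5 = 0.72 × 1.50 × 0.675 = 0.7290 m³/s
w_6 = (3.11 − 1.87)/2 = 0.62 m; q_6 = 0.69 × 1.27 × 0.62 = 0.5433 m³/s
w_7 = (3.11 − 2.64)/2 = 0.235 m; q_7 = 0.35 × 0.39 × 0.235 = 0.03208 m³/s
Q = Σ qᵢ = 3.046 m³/s

3.05 m³/s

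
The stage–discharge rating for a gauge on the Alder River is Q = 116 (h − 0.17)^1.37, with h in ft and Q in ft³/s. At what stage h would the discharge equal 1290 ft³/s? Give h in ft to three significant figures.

5.97 ft

h − h₀ = (Q/C)^(1/b) = (1290/116)^(1/1.37) = 5.802 ft
h = 0.17 + 5.802 = 5.972 ft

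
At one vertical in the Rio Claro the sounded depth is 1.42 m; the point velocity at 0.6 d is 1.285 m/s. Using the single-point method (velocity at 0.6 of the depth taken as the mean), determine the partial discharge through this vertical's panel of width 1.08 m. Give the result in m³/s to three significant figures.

1.97 m³/s

v̄ = v₀.₆ = 1.285 m/s
q = v̄ × d × w = 1.285 × 1.42 × 1.08 = 1.971 m³/s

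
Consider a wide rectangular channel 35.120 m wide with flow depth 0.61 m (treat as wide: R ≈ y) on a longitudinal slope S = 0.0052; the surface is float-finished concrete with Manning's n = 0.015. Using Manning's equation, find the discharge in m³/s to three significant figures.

74.1 m³/s

A = b·y = 35.120 × 0.61 = 21.42 m²
Wide channel: R ≈ y = 0.61 m
Q = (1/n)·A·R^(2/3)·S^(1/2) = (1/0.015) × 21.42 × 0.6100^(2/3) × 0.0052^(1/2) = 74.08 m³/s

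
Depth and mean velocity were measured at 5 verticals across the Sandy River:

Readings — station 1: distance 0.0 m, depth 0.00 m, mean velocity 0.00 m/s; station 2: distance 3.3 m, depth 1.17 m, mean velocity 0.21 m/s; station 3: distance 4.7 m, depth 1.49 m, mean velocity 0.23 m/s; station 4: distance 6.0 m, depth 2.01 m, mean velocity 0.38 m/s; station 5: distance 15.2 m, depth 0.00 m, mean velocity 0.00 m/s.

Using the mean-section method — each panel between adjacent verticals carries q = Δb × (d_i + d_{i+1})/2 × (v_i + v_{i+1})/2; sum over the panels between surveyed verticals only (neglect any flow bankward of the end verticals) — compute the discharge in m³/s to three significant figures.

Panel 1-2: Δb = 3.3 m, d̄ = (0.00+1.17)/2 = 0.585, v̄ = (0.00+0.21)/2 = 0.105 → q = 3.3×0.585×0.105 = 0.2027 m³/s
Panel 2-3: Δb = 1.4 m, d̄ = (1.17+1.49)/2 = 1.33, v̄ = (0.21+0.23)/2 = 0.22 → q = 1.4×1.33×0.22 = 0.4096 m³/s
Panel 3-4: Δb = 1.3 m, d̄ = (1.49+2.01)/2 = 1.75, v̄ = (0.23+0.38)/2 = 0.305 → q = 1.3×1.75×0.305 = 0.6939 m³/s
Panel 4-5: Δb = 9.2 m, d̄ = (2.01+0.00)/2 = 1.005, v̄ = (0.38+0.00)/2 = 0.19 → q = 9.2×1.005×0.19 = 1.757 m³/s
Q = Σ q = 3.063 m³/s

3.06 m³/s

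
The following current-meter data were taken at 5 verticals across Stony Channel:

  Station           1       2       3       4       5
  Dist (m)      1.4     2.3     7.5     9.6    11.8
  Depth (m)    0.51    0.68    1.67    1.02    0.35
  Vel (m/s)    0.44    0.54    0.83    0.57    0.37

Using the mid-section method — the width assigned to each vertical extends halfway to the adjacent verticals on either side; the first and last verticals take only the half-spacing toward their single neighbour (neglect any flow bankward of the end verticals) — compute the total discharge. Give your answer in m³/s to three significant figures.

7.67 m³/s

w_1 = (2.3 − 1.4)/2 = 0.45 m; q_1 = 0.44 × 0.51 × 0.45 = 0.1010 m³/s
w_2 = (7.5 − 1.4)/2 = 3.05 m; q_2 = 0.54 × 0.68 × 3.05 = 1.120 m³/s
w_3 = (9.6 − 2.3)/2 = 3.65 m; q_3 = 0.83 × 1.67 × 3.65 = 5.059 m³/s
w_4 = (11.8 − 7.5)/2 = 2.15 m; q_4 = 0.57 × 1.02 × 2.15 = 1.250 m³/s
w_5 = (11.8 − 9.6)/2 = 1.1 m; q_5 = 0.37 × 0.35 × 1.1 = 0.1425 m³/s
Q = Σ qᵢ = 7.673 m³/s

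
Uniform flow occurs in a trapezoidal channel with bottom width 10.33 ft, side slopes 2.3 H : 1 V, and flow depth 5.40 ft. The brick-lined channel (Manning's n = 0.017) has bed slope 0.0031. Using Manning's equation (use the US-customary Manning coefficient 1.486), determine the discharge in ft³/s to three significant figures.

1320 ft³/s

A = (b + z·y)·y = (10.33 + 2.3×5.40)×5.40 = 122.9 ft²
P = b + 2y√(1+z²) = 10.33 + 2×5.40×√(1+2.3²) = 37.42 ft
R = A/P = 122.9/37.42 = 3.283 ft
Q = (1.486/n)·A·R^(2/3)·S^(1/2) = (1.486/0.017) × 122.9 × 3.283^(2/3) × 0.0031^(1/2) = 1321 ft³/s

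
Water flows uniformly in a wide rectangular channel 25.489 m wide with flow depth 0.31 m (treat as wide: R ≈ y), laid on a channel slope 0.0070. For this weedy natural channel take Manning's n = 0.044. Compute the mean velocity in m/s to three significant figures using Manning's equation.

0.871 m/s

A = b·y = 25.489 × 0.31 = 7.902 m²
Wide channel: R ≈ y = 0.31 m
Q = (1/n)·A·R^(2/3)·S^(1/2) = (1/0.044) × 7.902 × 0.3100^(2/3) × 0.0070^(1/2) = 6.882 m³/s
V = Q/A = 6.882/7.902 = 0.8710 m/s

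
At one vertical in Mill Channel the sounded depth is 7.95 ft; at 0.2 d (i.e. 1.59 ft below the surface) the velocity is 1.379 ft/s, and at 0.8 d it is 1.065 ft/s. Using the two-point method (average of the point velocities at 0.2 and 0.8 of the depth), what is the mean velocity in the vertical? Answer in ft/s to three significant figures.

1.22 ft/s

v̄ = (1.379 + 1.065) / 2 = 1.222 ft/s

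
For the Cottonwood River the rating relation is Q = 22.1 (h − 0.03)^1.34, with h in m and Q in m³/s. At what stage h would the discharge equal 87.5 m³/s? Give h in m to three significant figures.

2.82 m

h − h₀ = (Q/C)^(1/b) = (87.5/22.1)^(1/1.34) = 2.792 m
h = 0.03 + 2.792 = 2.822 m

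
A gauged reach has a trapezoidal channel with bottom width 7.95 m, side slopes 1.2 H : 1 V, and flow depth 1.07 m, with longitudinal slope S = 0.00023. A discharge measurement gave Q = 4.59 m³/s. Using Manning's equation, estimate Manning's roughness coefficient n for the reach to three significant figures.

A = (b + z·y)·y = (7.95 + 1.2×1.07)×1.07 = 9.880 m²
P = b + 2y√(1+z²) = 7.95 + 2×1.07×√(1+1.2²) = 11.29 m
R = A/P = 9.880/11.29 = 0.8749 m
n = (1/Q)·A·R^(2/3)·S^(1/2) = (1/4.59) × 9.880 × 0.9148 × 0.01517 = 0.02986

0.0299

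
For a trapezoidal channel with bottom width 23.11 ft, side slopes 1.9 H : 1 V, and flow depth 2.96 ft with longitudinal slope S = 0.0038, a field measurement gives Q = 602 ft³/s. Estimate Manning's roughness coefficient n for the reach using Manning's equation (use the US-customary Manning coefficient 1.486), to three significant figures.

A = (b + z·y)·y = (23.11 + 1.9×2.96)×2.96 = 85.05 ft²
P = b + 2y√(1+z²) = 23.11 + 2×2.96×√(1+1.9²) = 35.82 ft
R = A/P = 85.05/35.82 = 2.374 ft
n = (1.486/Q)·A·R^(2/3)·S^(1/2) = (1.486/602) × 85.05 × 1.780 × 0.06164 = 0.02303

0.0230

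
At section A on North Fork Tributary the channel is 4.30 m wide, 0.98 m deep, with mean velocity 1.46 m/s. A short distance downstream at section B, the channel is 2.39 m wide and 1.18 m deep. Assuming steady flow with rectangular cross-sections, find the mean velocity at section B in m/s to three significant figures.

2.18 m/s

Q = A₁V₁ = (4.30×0.98) × 1.46 = 6.152 m³/s
A₂ = 2.39 × 1.18 = 2.820 m²
V₂ = Q/A₂ = 6.152/2.820 = 2.182 m/s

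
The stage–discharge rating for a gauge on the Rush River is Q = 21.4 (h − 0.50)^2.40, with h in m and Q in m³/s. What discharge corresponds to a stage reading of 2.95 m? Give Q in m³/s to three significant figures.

184 m³/s

Q = 21.4 × (2.95 − 0.50)^2.40 = 21.4 × 2.45^2.40 = 183.8 m³/s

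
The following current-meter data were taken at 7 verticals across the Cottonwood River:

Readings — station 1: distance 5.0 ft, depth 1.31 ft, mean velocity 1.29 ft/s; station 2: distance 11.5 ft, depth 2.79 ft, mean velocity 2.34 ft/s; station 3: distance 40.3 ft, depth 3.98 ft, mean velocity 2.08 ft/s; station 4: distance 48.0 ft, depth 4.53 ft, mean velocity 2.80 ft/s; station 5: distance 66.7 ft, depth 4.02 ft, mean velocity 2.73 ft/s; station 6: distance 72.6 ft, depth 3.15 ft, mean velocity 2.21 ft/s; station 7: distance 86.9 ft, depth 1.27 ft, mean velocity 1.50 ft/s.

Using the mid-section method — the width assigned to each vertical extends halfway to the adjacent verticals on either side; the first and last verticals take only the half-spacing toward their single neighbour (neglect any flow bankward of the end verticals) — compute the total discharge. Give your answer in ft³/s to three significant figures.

658 ft³/s

w_1 = (11.5 − 5.0)/2 = 3.25 ft; q_1 = 1.29 × 1.31 × 3.25 = 5.492 ft³/s
w_2 = (40.3 − 5.0)/2 = 17.65 ft; q_2 = 2.34 × 2.79 × 17.65 = 115.2 ft³/s
w_3 = (48.0 − 11.5)/2 = 18.25 ft; q_3 = 2.08 × 3.98 × 18.25 = 151.1 ft³/s
w_4 = (66.7 − 40.3)/2 = 13.2 ft; q_4 = 2.80 × 4.53 × 13.2 = 167.4 ft³/s
w_5 = (72.6 − 48.0)/2 = 12.3 ft; q_5 = 2.73 × 4.02 × 12.3 = 135.0 ft³/s
w_6 = (86.9 − 66.7)/2 = 10.1 ft; q_6 = 2.21 × 3.15 × 10.1 = 70.31 ft³/s
w_7 = (86.9 − 72.6)/2 = 7.15 ft; q_7 = 1.50 × 1.27 × 7.15 = 13.62 ft³/s
Q = Σ qᵢ = 658.2 ft³/s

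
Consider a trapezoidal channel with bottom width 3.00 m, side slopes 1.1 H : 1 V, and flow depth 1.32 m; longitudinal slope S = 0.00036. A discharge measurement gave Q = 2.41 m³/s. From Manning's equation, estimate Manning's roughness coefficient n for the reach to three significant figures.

A = (b + z·y)·y = (3.00 + 1.1×1.32)×1.32 = 5.877 m²
P = b + 2y√(1+z²) = 3.00 + 2×1.32×√(1+1.1²) = 6.925 m
R = A/P = 5.877/6.925 = 0.8487 m
n = (1/Q)·A·R^(2/3)·S^(1/2) = (1/2.41) × 5.877 × 0.8964 × 0.01897 = 0.04147

0.0415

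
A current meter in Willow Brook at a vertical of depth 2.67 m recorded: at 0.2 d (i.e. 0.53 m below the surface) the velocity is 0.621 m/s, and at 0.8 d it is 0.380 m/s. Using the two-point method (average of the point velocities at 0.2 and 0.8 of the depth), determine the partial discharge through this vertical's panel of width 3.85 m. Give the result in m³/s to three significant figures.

5.14 m³/s

v̄ = (0.621 + 0.380) / 2 = 0.5005 m/s
q = v̄ × d × w = 0.5005 × 2.67 × 3.85 = 5.145 m³/s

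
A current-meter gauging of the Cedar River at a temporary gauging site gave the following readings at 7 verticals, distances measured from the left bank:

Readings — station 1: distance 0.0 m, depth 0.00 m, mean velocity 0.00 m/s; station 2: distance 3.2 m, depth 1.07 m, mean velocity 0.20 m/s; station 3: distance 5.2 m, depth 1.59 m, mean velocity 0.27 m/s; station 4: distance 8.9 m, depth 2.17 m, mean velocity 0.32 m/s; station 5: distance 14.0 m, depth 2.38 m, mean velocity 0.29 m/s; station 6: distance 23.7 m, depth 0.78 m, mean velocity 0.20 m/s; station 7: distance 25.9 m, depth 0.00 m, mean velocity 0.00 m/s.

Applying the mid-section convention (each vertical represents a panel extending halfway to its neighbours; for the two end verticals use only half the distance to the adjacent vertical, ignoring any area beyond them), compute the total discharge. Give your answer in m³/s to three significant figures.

10.9 m³/s

w_2 = (5.2 − 0.0)/2 = 2.6 m; q_2 = 0.20 × 1.07 × 2.6 = 0.5564 m³/s
w_3 = (8.9 − 3.2)/2 = 2.85 m; q_3 = 0.27 × 1.59 × 2.85 = 1.224 m³/s
w_4 = (14.0 − 5.2)/2 = 4.4 m; q_4 = 0.32 × 2.17 × 4.4 = 3.055 m³/s
w_5 = (23.7 − 8.9)/2 = 7.4 m; q_5 = 0.29 × 2.38 × 7.4 = 5.107 m³/s
w_6 = (25.9 − 14.0)/2 = 5.95 m; q_6 = 0.20 × 0.78 × 5.95 = 0.9282 m³/s
Stations 1, 7 contribute zero (depth or velocity is 0).
Q = Σ qᵢ = 10.87 m³/s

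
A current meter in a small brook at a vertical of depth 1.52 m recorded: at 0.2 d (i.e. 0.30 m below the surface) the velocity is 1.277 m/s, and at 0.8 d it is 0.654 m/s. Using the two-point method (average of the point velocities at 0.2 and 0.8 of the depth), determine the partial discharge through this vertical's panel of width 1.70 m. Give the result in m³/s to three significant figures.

2.49 m³/s

v̄ = (1.277 + 0.654) / 2 = 0.9655 m/s
q = v̄ × d × w = 0.9655 × 1.52 × 1.70 = 2.495 m³/s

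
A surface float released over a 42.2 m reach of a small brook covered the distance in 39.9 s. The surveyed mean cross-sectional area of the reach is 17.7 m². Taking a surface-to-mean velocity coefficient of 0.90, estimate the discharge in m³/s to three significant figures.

16.8 m³/s

v_surface = L / t̄ = 42.2 / 39.9 = 1.058 m/s
v_mean = 0.90 × 1.058 = 0.9519 m/s
Q = A × v_mean = 17.7 × 0.9519 = 16.85 m³/s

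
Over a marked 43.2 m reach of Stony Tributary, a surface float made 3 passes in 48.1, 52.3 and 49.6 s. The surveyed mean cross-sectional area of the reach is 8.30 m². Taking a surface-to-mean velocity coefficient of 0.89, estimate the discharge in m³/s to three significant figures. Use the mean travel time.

t̄ = (48.1 + 52.3 + 49.6) / 3 = 50 s
v_surface = L / t̄ = 43.2 / 50 = 0.8640 m/s
v_mean = 0.89 × 0.8640 = 0.7690 m/s
Q = A × v_mean = 8.30 × 0.7690 = 6.382 m³/s

6.38 m³/s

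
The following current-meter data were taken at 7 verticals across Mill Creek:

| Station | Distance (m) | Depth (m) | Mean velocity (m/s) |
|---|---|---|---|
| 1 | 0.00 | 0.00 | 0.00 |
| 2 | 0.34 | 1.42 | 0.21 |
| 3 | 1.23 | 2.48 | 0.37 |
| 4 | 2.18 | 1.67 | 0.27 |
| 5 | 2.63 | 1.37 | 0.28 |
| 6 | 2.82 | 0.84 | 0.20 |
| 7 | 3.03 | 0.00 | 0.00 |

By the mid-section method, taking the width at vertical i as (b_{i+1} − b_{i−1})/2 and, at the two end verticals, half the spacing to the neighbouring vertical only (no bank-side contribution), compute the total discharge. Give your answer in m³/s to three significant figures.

1.50 m³/s

w_2 = (1.23 − 0.00)/2 = 0.615 m; q_2 = 0.21 × 1.42 × 0.615 = 0.1834 m³/s
w_3 = (2.18 − 0.34)/2 = 0.92 m; q_3 = 0.37 × 2.48 × 0.92 = 0.8442 m³/s
w_4 = (2.63 − 1.23)/2 = 0.7 m; q_4 = 0.27 × 1.67 × 0.7 = 0.3156 m³/s
w_5 = (2.82 − 2.18)/2 = 0.32 m; q_5 = 0.28 × 1.37 × 0.32 = 0.1228 m³/s
w_6 = (3.03 − 2.63)/2 = 0.2 m; q_6 = 0.20 × 0.84 × 0.2 = 0.03360 m³/s
Stations 1, 7 contribute zero (depth or velocity is 0).
Q = Σ qᵢ = 1.500 m³/s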